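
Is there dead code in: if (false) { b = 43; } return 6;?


condition is constant false, so the whole block is unreachable
Dead: 'if (false) { b = 43; }'


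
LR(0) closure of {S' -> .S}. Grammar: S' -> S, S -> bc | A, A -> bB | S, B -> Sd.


Start: S' -> .S
For each item with dot before a nonterminal B, add B -> .γ for every B-production
Closure: [S' -> .S, S -> .bc, S -> .A, A -> .bB, A -> .S]


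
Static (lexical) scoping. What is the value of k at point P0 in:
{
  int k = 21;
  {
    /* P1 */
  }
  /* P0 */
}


k declared in the same block as P0
k = 21


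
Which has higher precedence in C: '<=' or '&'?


'<=' is relational (level 7); '&' is bitwise AND (level 5)
Higher level binds tighter
'<=' has higher precedence than '&'


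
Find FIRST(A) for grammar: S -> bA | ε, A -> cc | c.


Per alternative of A: FIRST(cc) = {c}; FIRST(c) = {c}
FIRST(A) = {c}


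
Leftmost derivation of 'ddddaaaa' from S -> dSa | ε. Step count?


Derivation: S => dSa => ddSaa => dddSaaa => ddddSaaaa => ddddaaaa
Steps: 5


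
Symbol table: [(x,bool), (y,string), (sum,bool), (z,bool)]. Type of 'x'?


Lookup 'x' → type bool


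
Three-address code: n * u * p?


Break into single-operator statements:
t1 = n * u
t2 = t1 * p


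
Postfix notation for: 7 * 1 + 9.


Left to right (same or higher precedence on left)
Postfix: 7 1 * 9 +


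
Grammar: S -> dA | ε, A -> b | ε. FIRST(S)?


Per alternative of S: FIRST(dA) = {d}; FIRST(ε) = {ε}
FIRST(S) = {d, ε}


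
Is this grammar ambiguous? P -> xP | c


right-linear, alternatives start with distinct terminals 'x' vs 'c': unique leftmost derivation
Unambiguous


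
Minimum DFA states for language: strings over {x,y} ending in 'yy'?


Track the longest suffix of input matching a prefix of 'yy': 3 classes (prefixes of length 0..2)
Minimal DFA: 3 states


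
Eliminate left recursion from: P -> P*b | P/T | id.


Left-recursive alternatives: P*b, P/T; non-recursive: id
Introduce P': P -> idP', P' -> *bP' | /TP' | ε


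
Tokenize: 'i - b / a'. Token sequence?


Scan left to right, longest-match per lexeme
Tokens: ID(i), OP(-), ID(b), OP(/), ID(a)


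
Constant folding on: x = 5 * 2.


5 * 2 = 10 at compile time
Optimized: x = 10


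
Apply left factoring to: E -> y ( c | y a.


Common prefix: 'y'
Factored: E -> y E', E' -> ( c | a


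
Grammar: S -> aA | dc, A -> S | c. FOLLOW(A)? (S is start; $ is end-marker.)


$ ∈ FOLLOW(S). For each A -> αBβ: add FIRST(β)\{ε} to FOLLOW(B); if β nullable, add FOLLOW(A).
FOLLOW(A) = {$}


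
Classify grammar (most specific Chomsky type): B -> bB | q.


Right-linear: every RHS is a terminal or a terminal followed by one nonterminal
Classification: Type 3 (Regular)


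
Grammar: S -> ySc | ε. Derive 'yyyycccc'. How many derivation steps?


Derivation: S => ySc => yyScc => yyySccc => yyyyScccc => yyyycccc
Steps: 5


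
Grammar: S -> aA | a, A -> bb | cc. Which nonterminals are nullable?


A nonterminal is nullable iff some alternative derives ε (directly, or every symbol in it is nullable)
Nullable: {}


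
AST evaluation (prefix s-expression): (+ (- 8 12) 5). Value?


Evaluate inner: (- 8 12) = -4
Evaluate root: (+ -4 5) = 1
Result: 1


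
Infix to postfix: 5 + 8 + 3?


Left to right (same or higher precedence on left)
Postfix: 5 8 + 3 +


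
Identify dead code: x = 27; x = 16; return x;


first assignment to x is overwritten before any read
Dead: 'x = 27'


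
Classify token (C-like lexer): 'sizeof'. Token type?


Pattern: reserved word
Type: KEYWORD


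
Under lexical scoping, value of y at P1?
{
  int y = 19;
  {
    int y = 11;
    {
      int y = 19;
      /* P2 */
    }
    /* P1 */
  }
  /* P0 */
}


y declared in the same block as P1
y = 11


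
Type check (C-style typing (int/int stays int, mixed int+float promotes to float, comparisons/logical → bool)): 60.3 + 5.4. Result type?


Operand types: float + float
Rule: mixed int/float promotes to float; int/int stays int
Result type: float


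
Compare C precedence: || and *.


'*' is multiplicative (level 10); '||' is logical OR (level 1)
Higher level binds tighter
'*' has higher precedence than '||'


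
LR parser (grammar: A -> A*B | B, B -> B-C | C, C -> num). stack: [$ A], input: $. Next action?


start symbol A on stack, input exhausted
Action: accept


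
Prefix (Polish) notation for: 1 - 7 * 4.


'*' binds tighter: tree is (- 1 (* 7 4))
Prefix: - 1 * 7 4


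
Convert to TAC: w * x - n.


Break into single-operator statements:
t1 = w * x
t2 = t1 - n


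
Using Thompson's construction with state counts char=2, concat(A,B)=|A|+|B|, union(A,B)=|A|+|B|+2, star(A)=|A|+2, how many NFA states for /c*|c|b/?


Syntax tree has 3 char leaf(s), 2 union(s), 1 star(s)
chars contribute 3×2 = 6; each union adds +2; each star adds +2
Total: 6 + 4 + 2 = 12 states


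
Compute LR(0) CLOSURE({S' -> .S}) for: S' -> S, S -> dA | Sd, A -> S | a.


Start: S' -> .S
For each item with dot before a nonterminal B, add B -> .γ for every B-production
Closure: [S' -> .S, S -> .dA, S -> .Sd]


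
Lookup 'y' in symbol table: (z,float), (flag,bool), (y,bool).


Lookup 'y' → type bool


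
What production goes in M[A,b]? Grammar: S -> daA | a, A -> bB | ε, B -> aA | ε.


For [A, b]: 'b' ∈ FIRST(bB)
Entry: A -> bB


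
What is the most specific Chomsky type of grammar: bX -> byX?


LHS has context (more than one symbol) and |LHS| ≤ |RHS|
Classification: Type 1 (Context-Sensitive)


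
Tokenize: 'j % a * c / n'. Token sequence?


Scan left to right, longest-match per lexeme
Tokens: ID(j), OP(%), ID(a), OP(*), ID(c), OP(/), ID(n)


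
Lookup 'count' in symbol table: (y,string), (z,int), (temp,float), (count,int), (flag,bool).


Lookup 'count' → type int


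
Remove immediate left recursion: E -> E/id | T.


Left-recursive alternatives: E/id; non-recursive: T
Introduce E': E -> TE', E' -> /idE' | ε


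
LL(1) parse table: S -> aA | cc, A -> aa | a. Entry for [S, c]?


For [S, c]: 'c' ∈ FIRST(cc)
Entry: S -> cc


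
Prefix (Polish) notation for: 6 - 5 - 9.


left-to-right (same/higher precedence on left): tree is (- (- 6 5) 9)
Prefix: - - 6 5 9


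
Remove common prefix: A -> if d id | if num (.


Common prefix: 'if'
Factored: A -> if A', A' -> d id | num (


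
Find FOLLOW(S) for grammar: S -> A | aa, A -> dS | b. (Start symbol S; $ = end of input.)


$ ∈ FOLLOW(S). For each A -> αBβ: add FIRST(β)\{ε} to FOLLOW(B); if β nullable, add FOLLOW(A).
FOLLOW(S) = {$}


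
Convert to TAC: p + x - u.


Break into single-operator statements:
t1 = p + x
t2 = t1 - u


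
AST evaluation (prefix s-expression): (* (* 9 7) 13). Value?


Evaluate inner: (* 9 7) = 63
Evaluate root: (* 63 13) = 819
Result: 819


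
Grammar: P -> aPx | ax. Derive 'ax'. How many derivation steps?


Derivation: P => ax
Steps: 1


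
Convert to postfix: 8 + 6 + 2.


Left to right (same or higher precedence on left)
Postfix: 8 6 + 2 +


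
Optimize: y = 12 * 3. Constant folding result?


12 * 3 = 36 at compile time
Optimized: y = 36


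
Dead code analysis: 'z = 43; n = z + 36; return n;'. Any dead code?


z is read by n's definition; n is returned
No dead code


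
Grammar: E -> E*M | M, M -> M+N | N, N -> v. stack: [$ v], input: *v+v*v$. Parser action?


'v' on top is the handle for N -> v
Action: reduce (N -> v)


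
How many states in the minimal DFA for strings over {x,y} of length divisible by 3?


Track length mod 3: states 0..2, accept at 0
Minimal DFA: 3 states


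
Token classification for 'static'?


Pattern: reserved word
Type: KEYWORD


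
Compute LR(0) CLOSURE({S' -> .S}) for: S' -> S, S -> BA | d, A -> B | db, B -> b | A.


Start: S' -> .S
For each item with dot before a nonterminal B, add B -> .γ for every B-production
Closure: [S' -> .S, S -> .BA, S -> .d, B -> .b, B -> .A, A -> .B, A -> .db]


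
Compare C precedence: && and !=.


'!=' is equality (level 6); '&&' is logical AND (level 2)
Higher level binds tighter
'!=' has higher precedence than '&&'


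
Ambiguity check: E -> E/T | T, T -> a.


precedence layered via separate nonterminal T: deterministic
Unambiguous


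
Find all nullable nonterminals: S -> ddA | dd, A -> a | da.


A nonterminal is nullable iff some alternative derives ε (directly, or every symbol in it is nullable)
Nullable: {}


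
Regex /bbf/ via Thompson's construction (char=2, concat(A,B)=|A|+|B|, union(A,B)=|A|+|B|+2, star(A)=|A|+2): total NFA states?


Syntax tree has 3 char leaf(s), 0 union(s), 0 star(s)
chars contribute 3×2 = 6; each union adds +2; each star adds +2
Total: 6 + 0 + 0 = 6 states


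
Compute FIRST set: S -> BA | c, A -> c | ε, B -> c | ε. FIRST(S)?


Per alternative of S: FIRST(BA) = {c, ε}; FIRST(c) = {c}
FIRST(S) = {c, ε}


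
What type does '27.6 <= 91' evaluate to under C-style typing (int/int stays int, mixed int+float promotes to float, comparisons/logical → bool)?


Operand types: float <= int
Rule: comparison yields bool
Result type: bool


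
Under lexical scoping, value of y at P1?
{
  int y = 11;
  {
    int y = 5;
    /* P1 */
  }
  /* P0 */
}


y declared in the same block as P1
y = 5


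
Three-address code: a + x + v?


Break into single-operator statements:
t1 = a + x
t2 = t1 + v


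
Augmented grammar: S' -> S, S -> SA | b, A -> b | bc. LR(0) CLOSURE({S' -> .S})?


Start: S' -> .S
For each item with dot before a nonterminal B, add B -> .γ for every B-production
Closure: [S' -> .S, S -> .SA, S -> .b]


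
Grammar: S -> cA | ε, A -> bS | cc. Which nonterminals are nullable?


A nonterminal is nullable iff some alternative derives ε (directly, or every symbol in it is nullable)
Nullable: {S}


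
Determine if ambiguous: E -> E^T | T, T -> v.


precedence layered via separate nonterminal T: deterministic
Unambiguous


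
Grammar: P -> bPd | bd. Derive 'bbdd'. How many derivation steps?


Derivation: P => bPd => bbdd
Steps: 2


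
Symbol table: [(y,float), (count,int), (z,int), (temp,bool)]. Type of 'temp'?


Lookup 'temp' → type bool


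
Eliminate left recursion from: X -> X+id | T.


Left-recursive alternatives: X+id; non-recursive: T
Introduce X': X -> TX', X' -> +idX' | ε


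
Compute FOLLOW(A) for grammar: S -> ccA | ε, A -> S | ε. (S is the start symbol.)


$ ∈ FOLLOW(S). For each A -> αBβ: add FIRST(β)\{ε} to FOLLOW(B); if β nullable, add FOLLOW(A).
FOLLOW(A) = {$}


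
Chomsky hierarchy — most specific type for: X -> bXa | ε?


Single nonterminal LHS, but b^n a^n is not regular
Classification: Type 2 (Context-Free)


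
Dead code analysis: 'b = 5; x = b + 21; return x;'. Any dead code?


b is read by x's definition; x is returned
No dead code


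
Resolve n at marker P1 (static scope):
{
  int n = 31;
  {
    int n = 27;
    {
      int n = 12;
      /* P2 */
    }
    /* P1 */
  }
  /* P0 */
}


n declared in the same block as P1
n = 27


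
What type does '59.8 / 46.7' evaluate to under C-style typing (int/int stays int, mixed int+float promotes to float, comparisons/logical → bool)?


Operand types: float / float
Rule: mixed int/float promotes to float; int/int stays int
Result type: float


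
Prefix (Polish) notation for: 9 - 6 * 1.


'*' binds tighter: tree is (- 9 (* 6 1))
Prefix: - 9 * 6 1


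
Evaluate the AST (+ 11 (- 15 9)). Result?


Evaluate inner: (- 15 9) = 6
Evaluate root: (+ 11 6) = 17
Result: 17


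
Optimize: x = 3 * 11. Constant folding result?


3 * 11 = 33 at compile time
Optimized: x = 33


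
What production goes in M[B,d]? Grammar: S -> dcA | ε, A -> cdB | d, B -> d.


For [B, d]: 'd' ∈ FIRST(d)
Entry: B -> d


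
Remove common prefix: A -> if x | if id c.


Common prefix: 'if'
Factored: A -> if A', A' -> x | id c


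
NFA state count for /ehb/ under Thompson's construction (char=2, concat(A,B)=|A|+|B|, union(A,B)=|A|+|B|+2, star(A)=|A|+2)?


Syntax tree has 3 char leaf(s), 0 union(s), 0 star(s)
chars contribute 3×2 = 6; each union adds +2; each star adds +2
Total: 6 + 0 + 0 = 6 states


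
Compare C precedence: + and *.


'*' is multiplicative (level 10); '+' is additive (level 9)
Higher level binds tighter
'*' has higher precedence than '+'


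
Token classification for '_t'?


Pattern: letter/underscore followed by alphanumerics, not a keyword
Type: IDENTIFIER


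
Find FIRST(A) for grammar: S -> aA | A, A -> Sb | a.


Per alternative of A: FIRST(Sb) = {a}; FIRST(a) = {a}
FIRST(A) = {a}


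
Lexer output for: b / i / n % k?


Scan left to right, longest-match per lexeme
Tokens: ID(b), OP(/), ID(i), OP(/), ID(n), OP(%), ID(k)


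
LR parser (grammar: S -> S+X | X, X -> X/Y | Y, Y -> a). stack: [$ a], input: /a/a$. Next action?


'a' on top is the handle for Y -> a
Action: reduce (Y -> a)


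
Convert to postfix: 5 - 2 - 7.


Left to right (same or higher precedence on left)
Postfix: 5 2 - 7 -


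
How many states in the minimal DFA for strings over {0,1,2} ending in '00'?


Track the longest suffix of input matching a prefix of '00': 3 classes (prefixes of length 0..2)
Minimal DFA: 3 states


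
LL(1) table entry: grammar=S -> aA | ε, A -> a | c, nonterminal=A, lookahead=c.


For [A, c]: 'c' ∈ FIRST(c)
Entry: A -> c


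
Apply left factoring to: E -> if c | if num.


Common prefix: 'if'
Factored: E -> if E', E' -> c | num


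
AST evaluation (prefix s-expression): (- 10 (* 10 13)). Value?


Evaluate inner: (* 10 13) = 130
Evaluate root: (- 10 130) = -120
Result: -120


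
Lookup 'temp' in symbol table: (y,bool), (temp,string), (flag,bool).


Lookup 'temp' → type string


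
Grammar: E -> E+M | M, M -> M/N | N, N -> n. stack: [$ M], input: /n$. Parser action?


shift '/' to continue M -> M/N
Action: shift


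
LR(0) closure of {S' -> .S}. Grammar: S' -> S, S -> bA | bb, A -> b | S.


Start: S' -> .S
For each item with dot before a nonterminal B, add B -> .γ for every B-production
Closure: [S' -> .S, S -> .bA, S -> .bb]


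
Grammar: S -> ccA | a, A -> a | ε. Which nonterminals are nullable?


A nonterminal is nullable iff some alternative derives ε (directly, or every symbol in it is nullable)
Nullable: {A}


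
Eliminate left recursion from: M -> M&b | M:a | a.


Left-recursive alternatives: M&b, M:a; non-recursive: a
Introduce M': M -> aM', M' -> &bM' | :aM' | ε


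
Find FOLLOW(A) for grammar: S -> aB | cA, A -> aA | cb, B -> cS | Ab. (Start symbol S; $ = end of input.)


$ ∈ FOLLOW(S). For each A -> αBβ: add FIRST(β)\{ε} to FOLLOW(B); if β nullable, add FOLLOW(A).
FOLLOW(A) = {$, b}


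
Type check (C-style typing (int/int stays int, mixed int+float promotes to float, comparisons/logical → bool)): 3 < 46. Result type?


Operand types: int < int
Rule: comparison yields bool
Result type: bool


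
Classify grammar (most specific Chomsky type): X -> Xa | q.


Left-linear: every RHS is a terminal or one nonterminal followed by a terminal
Classification: Type 3 (Regular)


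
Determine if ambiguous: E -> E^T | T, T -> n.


precedence layered via separate nonterminal T: deterministic
Unambiguous


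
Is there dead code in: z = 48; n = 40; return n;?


z is assigned but never read
Dead: 'z = 48'


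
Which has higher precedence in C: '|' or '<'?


'<' is relational (level 7); '|' is bitwise OR (level 3)
Higher level binds tighter
'<' has higher precedence than '|'


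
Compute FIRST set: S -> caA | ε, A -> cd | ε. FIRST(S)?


Per alternative of S: FIRST(caA) = {c}; FIRST(ε) = {ε}
FIRST(S) = {c, ε}


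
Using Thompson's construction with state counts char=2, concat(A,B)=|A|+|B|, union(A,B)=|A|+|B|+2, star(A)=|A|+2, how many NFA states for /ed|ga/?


Syntax tree has 4 char leaf(s), 1 union(s), 0 star(s)
chars contribute 4×2 = 8; each union adds +2; each star adds +2
Total: 8 + 2 + 0 = 10 states


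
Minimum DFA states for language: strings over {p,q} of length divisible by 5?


Track length mod 5: states 0..4, accept at 0
Minimal DFA: 5 states


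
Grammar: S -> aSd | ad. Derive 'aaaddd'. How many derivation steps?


Derivation: S => aSd => aaSdd => aaaddd
Steps: 3


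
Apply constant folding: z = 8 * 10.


8 * 10 = 80 at compile time
Optimized: z = 80


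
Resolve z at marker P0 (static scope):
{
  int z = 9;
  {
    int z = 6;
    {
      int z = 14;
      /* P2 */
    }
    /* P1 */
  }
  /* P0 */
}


z declared in the same block as P0
z = 9


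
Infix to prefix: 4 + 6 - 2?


left-to-right (same/higher precedence on left): tree is (- (+ 4 6) 2)
Prefix: - + 4 6 2


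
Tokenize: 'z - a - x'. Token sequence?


Scan left to right, longest-match per lexeme
Tokens: ID(z), OP(-), ID(a), OP(-), ID(x)


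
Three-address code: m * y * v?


Break into single-operator statements:
t1 = m * y
t2 = t1 * v


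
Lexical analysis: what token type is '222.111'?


Pattern: digits with a decimal point
Type: FLOAT_LITERAL


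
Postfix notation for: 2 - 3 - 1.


Left to right (same or higher precedence on left)
Postfix: 2 3 - 1 -


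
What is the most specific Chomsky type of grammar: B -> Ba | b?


Left-linear: every RHS is a terminal or one nonterminal followed by a terminal
Classification: Type 3 (Regular)


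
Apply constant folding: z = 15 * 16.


15 * 16 = 240 at compile time
Optimized: z = 240


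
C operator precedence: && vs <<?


'<<' is shift (level 8); '&&' is logical AND (level 2)
Higher level binds tighter
'<<' has higher precedence than '&&'


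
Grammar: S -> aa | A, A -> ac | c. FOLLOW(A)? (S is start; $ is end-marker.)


$ ∈ FOLLOW(S). For each A -> αBβ: add FIRST(β)\{ε} to FOLLOW(B); if β nullable, add FOLLOW(A).
FOLLOW(A) = {$}


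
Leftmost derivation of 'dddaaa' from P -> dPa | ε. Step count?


Derivation: P => dPa => ddPaa => dddPaaa => dddaaa
Steps: 4


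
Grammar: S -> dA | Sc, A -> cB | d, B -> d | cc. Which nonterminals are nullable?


A nonterminal is nullable iff some alternative derives ε (directly, or every symbol in it is nullable)
Nullable: {}


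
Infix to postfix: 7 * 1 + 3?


Left to right (same or higher precedence on left)
Postfix: 7 1 * 3 +


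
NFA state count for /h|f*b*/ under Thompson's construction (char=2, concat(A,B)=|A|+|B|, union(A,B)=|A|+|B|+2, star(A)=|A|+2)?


Syntax tree has 3 char leaf(s), 1 union(s), 2 star(s)
chars contribute 3×2 = 6; each union adds +2; each star adds +2
Total: 6 + 2 + 4 = 12 states


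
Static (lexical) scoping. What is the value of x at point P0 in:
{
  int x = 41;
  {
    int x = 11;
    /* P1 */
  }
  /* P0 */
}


x declared in the same block as P0
x = 41


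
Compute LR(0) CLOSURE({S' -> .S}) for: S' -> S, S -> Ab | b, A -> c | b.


Start: S' -> .S
For each item with dot before a nonterminal B, add B -> .γ for every B-production
Closure: [S' -> .S, S -> .Ab, S -> .b, A -> .c, A -> .b]


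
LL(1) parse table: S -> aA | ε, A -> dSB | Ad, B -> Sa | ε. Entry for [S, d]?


For [S, d]: ε is nullable and 'd' ∈ FOLLOW(S)
Entry: S -> ε


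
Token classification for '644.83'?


Pattern: digits with a decimal point
Type: FLOAT_LITERAL


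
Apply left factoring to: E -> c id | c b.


Common prefix: 'c'
Factored: E -> c E', E' -> id | b


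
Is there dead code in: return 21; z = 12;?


statement follows a return and is unreachable
Dead: 'z = 12'


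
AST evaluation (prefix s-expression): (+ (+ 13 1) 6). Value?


Evaluate inner: (+ 13 1) = 14
Evaluate root: (+ 14 6) = 20
Result: 20


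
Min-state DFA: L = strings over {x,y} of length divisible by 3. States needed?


Track length mod 3: states 0..2, accept at 0
Minimal DFA: 3 states


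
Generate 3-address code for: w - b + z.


Break into single-operator statements:
t1 = w - b
t2 = t1 + z


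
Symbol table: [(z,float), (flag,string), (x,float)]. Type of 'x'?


Lookup 'x' → type float


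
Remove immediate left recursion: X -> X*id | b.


Left-recursive alternatives: X*id; non-recursive: b
Introduce X': X -> bX', X' -> *idX' | ε


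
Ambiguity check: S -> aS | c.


right-linear, alternatives start with distinct terminals 'a' vs 'c': unique leftmost derivation
Unambiguous


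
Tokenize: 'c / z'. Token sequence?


Scan left to right, longest-match per lexeme
Tokens: ID(c), OP(/), ID(z)


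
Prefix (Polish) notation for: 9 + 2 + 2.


left-to-right (same/higher precedence on left): tree is (+ (+ 9 2) 2)
Prefix: + + 9 2 2


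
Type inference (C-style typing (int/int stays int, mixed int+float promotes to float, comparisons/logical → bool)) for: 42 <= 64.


Operand types: int <= int
Rule: comparison yields bool
Result type: bool


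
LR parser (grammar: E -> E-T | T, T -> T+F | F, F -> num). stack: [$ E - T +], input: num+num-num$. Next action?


no handle; shift 'num'
Action: shift


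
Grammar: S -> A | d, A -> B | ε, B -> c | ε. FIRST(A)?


Per alternative of A: FIRST(B) = {c, ε}; FIRST(ε) = {ε}
FIRST(A) = {c, ε}


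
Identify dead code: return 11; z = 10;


statement follows a return and is unreachable
Dead: 'z = 10'


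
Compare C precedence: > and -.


'-' is additive (level 9); '>' is relational (level 7)
Higher level binds tighter
'-' has higher precedence than '>'


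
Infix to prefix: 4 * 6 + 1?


left-to-right (same/higher precedence on left): tree is (+ (* 4 6) 1)
Prefix: + * 4 6 1


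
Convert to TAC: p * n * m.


Break into single-operator statements:
t1 = p * n
t2 = t1 * m


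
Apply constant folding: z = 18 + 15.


18 + 15 = 33 at compile time
Optimized: z = 33


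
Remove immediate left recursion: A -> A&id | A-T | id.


Left-recursive alternatives: A&id, A-T; non-recursive: id
Introduce A': A -> idA', A' -> &idA' | -TA' | ε


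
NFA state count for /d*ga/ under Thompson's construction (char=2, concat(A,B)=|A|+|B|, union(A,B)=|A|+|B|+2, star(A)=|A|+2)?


Syntax tree has 3 char leaf(s), 0 union(s), 1 star(s)
chars contribute 3×2 = 6; each union adds +2; each star adds +2
Total: 6 + 0 + 2 = 8 states


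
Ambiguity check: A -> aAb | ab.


balanced a^n…b^n: each string has a unique parse
Unambiguous


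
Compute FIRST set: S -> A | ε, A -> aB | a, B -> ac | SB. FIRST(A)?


Per alternative of A: FIRST(aB) = {a}; FIRST(a) = {a}
FIRST(A) = {a}


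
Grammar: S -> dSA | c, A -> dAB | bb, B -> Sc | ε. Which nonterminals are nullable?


A nonterminal is nullable iff some alternative derives ε (directly, or every symbol in it is nullable)
Nullable: {B}


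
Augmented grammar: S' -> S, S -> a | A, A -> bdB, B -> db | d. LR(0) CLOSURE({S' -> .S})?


Start: S' -> .S
For each item with dot before a nonterminal B, add B -> .γ for every B-production
Closure: [S' -> .S, S -> .a, S -> .A, A -> .bdB]


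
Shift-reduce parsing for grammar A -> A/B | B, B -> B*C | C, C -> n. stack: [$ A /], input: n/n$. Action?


no handle ('A/' is not any RHS); shift 'n'
Action: shift


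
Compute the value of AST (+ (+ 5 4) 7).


Evaluate inner: (+ 5 4) = 9
Evaluate root: (+ 9 7) = 16
Result: 16


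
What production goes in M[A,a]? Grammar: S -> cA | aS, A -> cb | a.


For [A, a]: 'a' ∈ FIRST(a)
Entry: A -> a


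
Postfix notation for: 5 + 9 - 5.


Left to right (same or higher precedence on left)
Postfix: 5 9 + 5 -


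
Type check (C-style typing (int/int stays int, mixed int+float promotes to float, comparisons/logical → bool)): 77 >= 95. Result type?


Operand types: int >= int
Rule: comparison yields bool
Result type: bool


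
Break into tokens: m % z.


Scan left to right, longest-match per lexeme
Tokens: ID(m), OP(%), ID(z)


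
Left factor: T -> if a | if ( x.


Common prefix: 'if'
Factored: T -> if T', T' -> a | ( x


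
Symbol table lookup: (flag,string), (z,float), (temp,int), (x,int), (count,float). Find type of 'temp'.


Lookup 'temp' → type int


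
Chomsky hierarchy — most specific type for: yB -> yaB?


LHS has context (more than one symbol) and |LHS| ≤ |RHS|
Classification: Type 1 (Context-Sensitive)


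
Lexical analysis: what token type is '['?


Pattern: delimiter/punctuation
Type: PUNCTUATION


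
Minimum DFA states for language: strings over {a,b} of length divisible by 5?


Track length mod 5: states 0..4, accept at 0
Minimal DFA: 5 states


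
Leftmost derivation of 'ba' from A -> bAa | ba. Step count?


Derivation: A => ba
Steps: 1


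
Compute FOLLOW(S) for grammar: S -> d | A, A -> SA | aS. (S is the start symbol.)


$ ∈ FOLLOW(S). For each A -> αBβ: add FIRST(β)\{ε} to FOLLOW(B); if β nullable, add FOLLOW(A).
FOLLOW(S) = {$, a, d}


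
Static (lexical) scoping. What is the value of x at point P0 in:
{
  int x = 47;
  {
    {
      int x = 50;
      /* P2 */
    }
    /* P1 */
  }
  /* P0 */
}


x declared in the same block as P0
x = 47


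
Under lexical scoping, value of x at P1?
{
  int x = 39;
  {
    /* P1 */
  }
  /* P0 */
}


P1's block does not declare x; resolves to the enclosing declaration at depth 0
x = 39


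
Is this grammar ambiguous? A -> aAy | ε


balanced a^n…y^n: each string has a unique parse
Unambiguous


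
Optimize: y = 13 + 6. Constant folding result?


13 + 6 = 19 at compile time
Optimized: y = 19


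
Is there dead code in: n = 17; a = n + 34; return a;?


n is read by a's definition; a is returned
No dead code


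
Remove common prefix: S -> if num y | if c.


Common prefix: 'if'
Factored: S -> if S', S' -> num y | c


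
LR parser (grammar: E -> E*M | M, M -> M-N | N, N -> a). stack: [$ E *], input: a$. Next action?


no handle ('E*' is not any RHS); shift 'a'
Action: shift


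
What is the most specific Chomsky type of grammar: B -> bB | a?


Right-linear: every RHS is a terminal or a terminal followed by one nonterminal
Classification: Type 3 (Regular)


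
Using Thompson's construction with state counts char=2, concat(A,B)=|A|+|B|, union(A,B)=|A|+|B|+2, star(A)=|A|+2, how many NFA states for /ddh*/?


Syntax tree has 3 char leaf(s), 0 union(s), 1 star(s)
chars contribute 3×2 = 6; each union adds +2; each star adds +2
Total: 6 + 0 + 2 = 8 states


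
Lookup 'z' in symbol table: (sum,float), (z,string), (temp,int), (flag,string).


Lookup 'z' → type string


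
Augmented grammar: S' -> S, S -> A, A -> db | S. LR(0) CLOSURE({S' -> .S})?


Start: S' -> .S
For each item with dot before a nonterminal B, add B -> .γ for every B-production
Closure: [S' -> .S, S -> .A, A -> .db, A -> .S]


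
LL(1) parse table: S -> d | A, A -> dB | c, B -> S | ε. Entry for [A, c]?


For [A, c]: 'c' ∈ FIRST(c)
Entry: A -> c


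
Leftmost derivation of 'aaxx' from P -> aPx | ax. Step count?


Derivation: P => aPx => aaxx
Steps: 2


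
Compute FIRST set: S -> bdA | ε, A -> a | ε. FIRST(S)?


Per alternative of S: FIRST(bdA) = {b}; FIRST(ε) = {ε}
FIRST(S) = {b, ε}


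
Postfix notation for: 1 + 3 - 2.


Left to right (same or higher precedence on left)
Postfix: 1 3 + 2 -


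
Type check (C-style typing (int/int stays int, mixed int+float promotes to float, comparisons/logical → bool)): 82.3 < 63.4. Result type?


Operand types: float < float
Rule: comparison yields bool
Result type: bool


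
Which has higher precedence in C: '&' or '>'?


'>' is relational (level 7); '&' is bitwise AND (level 5)
Higher level binds tighter
'>' has higher precedence than '&'


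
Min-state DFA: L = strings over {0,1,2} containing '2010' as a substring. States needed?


KMP-style automaton: 4 progress states + 1 absorbing accept = 5
Minimal DFA: 5 states


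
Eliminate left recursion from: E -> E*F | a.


Left-recursive alternatives: E*F; non-recursive: a
Introduce E': E -> aE', E' -> *FE' | ε


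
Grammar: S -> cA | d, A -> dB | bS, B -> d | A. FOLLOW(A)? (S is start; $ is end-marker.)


$ ∈ FOLLOW(S). For each A -> αBβ: add FIRST(β)\{ε} to FOLLOW(B); if β nullable, add FOLLOW(A).
FOLLOW(A) = {$}


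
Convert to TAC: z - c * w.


Break into single-operator statements:
t1 = c * w
t2 = z - t1


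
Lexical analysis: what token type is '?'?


Pattern: operator symbol
Type: OPERATOR


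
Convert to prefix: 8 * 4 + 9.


left-to-right (same/higher precedence on left): tree is (+ (* 8 4) 9)
Prefix: + * 8 4 9


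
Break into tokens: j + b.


Scan left to right, longest-match per lexeme
Tokens: ID(j), OP(+), ID(b)


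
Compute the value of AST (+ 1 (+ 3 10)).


Evaluate inner: (+ 3 10) = 13
Evaluate root: (+ 1 13) = 14
Result: 14


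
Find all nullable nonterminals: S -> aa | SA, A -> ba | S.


A nonterminal is nullable iff some alternative derives ε (directly, or every symbol in it is nullable)
Nullable: {}


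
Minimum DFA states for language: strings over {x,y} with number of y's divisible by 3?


Track (count of y) mod 3: states 0..2, accept at 0
Minimal DFA: 3 states


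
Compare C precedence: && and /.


'/' is multiplicative (level 10); '&&' is logical AND (level 2)
Higher level binds tighter
'/' has higher precedence than '&&'


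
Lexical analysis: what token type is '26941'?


Pattern: digits only
Type: INTEGER_LITERAL


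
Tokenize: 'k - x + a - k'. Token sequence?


Scan left to right, longest-match per lexeme
Tokens: ID(k), OP(-), ID(x), OP(+), ID(a), OP(-), ID(k)


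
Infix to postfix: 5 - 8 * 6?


* has higher precedence, evaluate 8*6 first
Postfix: 5 8 6 * -


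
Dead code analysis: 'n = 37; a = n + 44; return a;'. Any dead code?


n is read by a's definition; a is returned
No dead code


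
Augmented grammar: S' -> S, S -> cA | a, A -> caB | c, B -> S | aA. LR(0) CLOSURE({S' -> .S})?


Start: S' -> .S
For each item with dot before a nonterminal B, add B -> .γ for every B-production
Closure: [S' -> .S, S -> .cA, S -> .a]


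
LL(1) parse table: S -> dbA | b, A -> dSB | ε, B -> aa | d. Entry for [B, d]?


For [B, d]: 'd' ∈ FIRST(d)
Entry: B -> d


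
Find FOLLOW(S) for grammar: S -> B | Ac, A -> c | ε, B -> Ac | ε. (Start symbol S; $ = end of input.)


$ ∈ FOLLOW(S). For each A -> αBβ: add FIRST(β)\{ε} to FOLLOW(B); if β nullable, add FOLLOW(A).
FOLLOW(S) = {$}


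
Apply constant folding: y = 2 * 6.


2 * 6 = 12 at compile time
Optimized: y = 12


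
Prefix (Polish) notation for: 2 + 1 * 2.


'*' binds tighter: tree is (+ 2 (* 1 2))
Prefix: + 2 * 1 2


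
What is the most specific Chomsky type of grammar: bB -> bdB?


LHS has context (more than one symbol) and |LHS| ≤ |RHS|
Classification: Type 1 (Context-Sensitive)


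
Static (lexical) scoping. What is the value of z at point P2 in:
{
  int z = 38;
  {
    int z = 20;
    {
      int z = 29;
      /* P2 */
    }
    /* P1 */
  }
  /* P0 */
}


z declared in the same block as P2
z = 29


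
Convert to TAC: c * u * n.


Break into single-operator statements:
t1 = c * u
t2 = t1 * n


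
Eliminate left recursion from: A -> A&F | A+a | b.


Left-recursive alternatives: A&F, A+a; non-recursive: b
Introduce A': A -> bA', A' -> &FA' | +aA' | ε


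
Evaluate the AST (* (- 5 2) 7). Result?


Evaluate inner: (- 5 2) = 3
Evaluate root: (* 3 7) = 21
Result: 21


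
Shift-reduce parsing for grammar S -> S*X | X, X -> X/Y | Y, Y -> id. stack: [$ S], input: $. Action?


start symbol S on stack, input exhausted
Action: accept


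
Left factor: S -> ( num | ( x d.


Common prefix: '('
Factored: S -> ( S', S' -> num | x d


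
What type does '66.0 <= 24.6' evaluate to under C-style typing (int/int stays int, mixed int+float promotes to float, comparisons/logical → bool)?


Operand types: float <= float
Rule: comparison yields bool
Result type: bool


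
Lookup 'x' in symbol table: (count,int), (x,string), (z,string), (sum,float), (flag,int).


Lookup 'x' → type string


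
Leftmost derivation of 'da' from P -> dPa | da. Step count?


Derivation: P => da
Steps: 1


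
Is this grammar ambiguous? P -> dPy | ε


balanced d^n…y^n: each string has a unique parse
Unambiguous


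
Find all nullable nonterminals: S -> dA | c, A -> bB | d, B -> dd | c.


A nonterminal is nullable iff some alternative derives ε (directly, or every symbol in it is nullable)
Nullable: {}


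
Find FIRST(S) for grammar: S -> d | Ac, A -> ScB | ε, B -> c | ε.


Per alternative of S: FIRST(d) = {d}; FIRST(Ac) = {c, d}
FIRST(S) = {c, d}


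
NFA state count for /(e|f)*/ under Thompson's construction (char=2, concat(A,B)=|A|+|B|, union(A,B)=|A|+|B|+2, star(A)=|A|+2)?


Syntax tree has 2 char leaf(s), 1 union(s), 1 star(s)
chars contribute 2×2 = 4; each union adds +2; each star adds +2
Total: 4 + 2 + 2 = 8 states


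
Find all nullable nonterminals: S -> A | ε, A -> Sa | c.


A nonterminal is nullable iff some alternative derives ε (directly, or every symbol in it is nullable)
Nullable: {S}


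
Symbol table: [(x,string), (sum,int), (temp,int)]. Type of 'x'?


Lookup 'x' → type string


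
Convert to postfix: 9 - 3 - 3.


Left to right (same or higher precedence on left)
Postfix: 9 3 - 3 -


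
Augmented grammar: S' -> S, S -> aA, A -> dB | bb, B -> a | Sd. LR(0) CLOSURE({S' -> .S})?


Start: S' -> .S
For each item with dot before a nonterminal B, add B -> .γ for every B-production
Closure: [S' -> .S, S -> .aA]


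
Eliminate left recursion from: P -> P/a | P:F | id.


Left-recursive alternatives: P/a, P:F; non-recursive: id
Introduce P': P -> idP', P' -> /aP' | :FP' | ε


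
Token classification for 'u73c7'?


Pattern: letter/underscore followed by alphanumerics, not a keyword
Type: IDENTIFIER


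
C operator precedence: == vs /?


'/' is multiplicative (level 10); '==' is equality (level 6)
Higher level binds tighter
'/' has higher precedence than '=='


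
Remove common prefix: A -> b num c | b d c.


Common prefix: 'b'
Factored: A -> b A', A' -> num c | d c


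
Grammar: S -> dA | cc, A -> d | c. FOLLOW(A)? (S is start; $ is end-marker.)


$ ∈ FOLLOW(S). For each A -> αBβ: add FIRST(β)\{ε} to FOLLOW(B); if β nullable, add FOLLOW(A).
FOLLOW(A) = {$}


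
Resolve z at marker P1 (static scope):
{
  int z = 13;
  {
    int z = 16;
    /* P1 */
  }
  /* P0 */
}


z declared in the same block as P1
z = 16


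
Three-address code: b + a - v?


Break into single-operator statements:
t1 = b + a
t2 = t1 - v


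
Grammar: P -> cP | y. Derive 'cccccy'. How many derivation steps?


Derivation: P => cP => ccP => cccP => ccccP => cccccP => cccccy
Steps: 6


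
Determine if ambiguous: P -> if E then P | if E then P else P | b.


dangling else: 'if E then if E then b else b' parses two ways
Ambiguous


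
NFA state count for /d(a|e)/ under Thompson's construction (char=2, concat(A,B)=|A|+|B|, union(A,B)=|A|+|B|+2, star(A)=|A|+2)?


Syntax tree has 3 char leaf(s), 1 union(s), 0 star(s)
chars contribute 3×2 = 6; each union adds +2; each star adds +2
Total: 6 + 2 + 0 = 8 states


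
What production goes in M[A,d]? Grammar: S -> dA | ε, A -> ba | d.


For [A, d]: 'd' ∈ FIRST(d)
Entry: A -> d


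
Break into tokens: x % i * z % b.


Scan left to right, longest-match per lexeme
Tokens: ID(x), OP(%), ID(i), OP(*), ID(z), OP(%), ID(b)


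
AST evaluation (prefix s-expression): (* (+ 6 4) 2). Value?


Evaluate inner: (+ 6 4) = 10
Evaluate root: (* 10 2) = 20
Result: 20


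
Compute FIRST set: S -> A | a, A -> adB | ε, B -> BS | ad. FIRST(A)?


Per alternative of A: FIRST(adB) = {a}; FIRST(ε) = {ε}
FIRST(A) = {a, ε}


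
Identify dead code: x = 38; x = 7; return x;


first assignment to x is overwritten before any read
Dead: 'x = 38'


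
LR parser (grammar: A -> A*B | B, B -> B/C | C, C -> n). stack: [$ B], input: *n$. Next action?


lookahead ∉ {/} so B won't extend; reduce A -> B
Action: reduce (A -> B)


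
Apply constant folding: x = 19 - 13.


19 - 13 = 6 at compile time
Optimized: x = 6


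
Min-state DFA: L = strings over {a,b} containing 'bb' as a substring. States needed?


KMP-style automaton: 2 progress states + 1 absorbing accept = 3
Minimal DFA: 3 states


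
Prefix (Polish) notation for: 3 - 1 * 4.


'*' binds tighter: tree is (- 3 (* 1 4))
Prefix: - 3 * 1 4


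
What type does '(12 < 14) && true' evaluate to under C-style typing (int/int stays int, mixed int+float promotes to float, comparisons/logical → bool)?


Operand types: bool && bool
Rule: logical operators take bool operands and yield bool
Result type: bool


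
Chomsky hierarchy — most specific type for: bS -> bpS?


LHS has context (more than one symbol) and |LHS| ≤ |RHS|
Classification: Type 1 (Context-Sensitive)


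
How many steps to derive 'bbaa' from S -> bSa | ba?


Derivation: S => bSa => bbaa
Steps: 2


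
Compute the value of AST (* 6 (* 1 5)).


Evaluate inner: (* 1 5) = 5
Evaluate root: (* 6 5) = 30
Result: 30


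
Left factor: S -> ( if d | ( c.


Common prefix: '('
Factored: S -> ( S', S' -> if d | c


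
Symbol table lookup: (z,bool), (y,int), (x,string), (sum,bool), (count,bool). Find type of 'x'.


Lookup 'x' → type string


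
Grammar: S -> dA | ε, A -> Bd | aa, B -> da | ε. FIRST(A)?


Per alternative of A: FIRST(Bd) = {d}; FIRST(aa) = {a}
FIRST(A) = {a, d}


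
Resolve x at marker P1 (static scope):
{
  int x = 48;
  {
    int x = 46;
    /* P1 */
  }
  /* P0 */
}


x declared in the same block as P1
x = 46


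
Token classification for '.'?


Pattern: operator symbol
Type: OPERATOR


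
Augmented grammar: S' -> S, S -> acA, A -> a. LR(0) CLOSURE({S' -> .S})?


Start: S' -> .S
For each item with dot before a nonterminal B, add B -> .γ for every B-production
Closure: [S' -> .S, S -> .acA]


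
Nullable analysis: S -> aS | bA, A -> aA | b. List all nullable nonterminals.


A nonterminal is nullable iff some alternative derives ε (directly, or every symbol in it is nullable)
Nullable: {}


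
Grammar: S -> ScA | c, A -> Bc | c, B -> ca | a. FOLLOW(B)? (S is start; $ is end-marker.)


$ ∈ FOLLOW(S). For each A -> αBβ: add FIRST(β)\{ε} to FOLLOW(B); if β nullable, add FOLLOW(A).
FOLLOW(B) = {c}


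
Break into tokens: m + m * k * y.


Scan left to right, longest-match per lexeme
Tokens: ID(m), OP(+), ID(m), OP(*), ID(k), OP(*), ID(y)


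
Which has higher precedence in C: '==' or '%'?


'%' is multiplicative (level 10); '==' is equality (level 6)
Higher level binds tighter
'%' has higher precedence than '=='


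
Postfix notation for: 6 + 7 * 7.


* has higher precedence, evaluate 7*7 first
Postfix: 6 7 7 * +


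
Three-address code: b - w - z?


Break into single-operator statements:
t1 = b - w
t2 = t1 - z


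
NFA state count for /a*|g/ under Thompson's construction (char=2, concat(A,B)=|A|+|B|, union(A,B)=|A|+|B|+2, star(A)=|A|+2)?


Syntax tree has 2 char leaf(s), 1 union(s), 1 star(s)
chars contribute 2×2 = 4; each union adds +2; each star adds +2
Total: 4 + 2 + 2 = 8 states
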